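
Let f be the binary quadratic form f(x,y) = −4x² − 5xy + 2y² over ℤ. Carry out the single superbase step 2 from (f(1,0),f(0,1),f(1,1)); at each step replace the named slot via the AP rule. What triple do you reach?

start (-4,2,-7) = (f(1,0),f(0,1),f(1,1))
replace slot 2: 2·((-4)+(-7)) − 2 = -24 → (-4,-24,-7)

-4,-24,-7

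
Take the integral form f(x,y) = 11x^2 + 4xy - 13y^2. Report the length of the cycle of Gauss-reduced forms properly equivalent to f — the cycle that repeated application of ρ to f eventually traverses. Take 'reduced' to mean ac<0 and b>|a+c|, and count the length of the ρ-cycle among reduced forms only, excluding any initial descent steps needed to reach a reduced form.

D = 588, ⌊√D⌋ = 24
river: ρ → (-13,22,2)
river: ρ → (2,22,-13)
river: ρ → (-13,4,11)
river: ρ → (11,18,-6)
river: ρ → (-6,18,11)
river: ρ → (11,4,-13)
ρ-cycle length = 6 (tail of 0 descent steps not counted)

6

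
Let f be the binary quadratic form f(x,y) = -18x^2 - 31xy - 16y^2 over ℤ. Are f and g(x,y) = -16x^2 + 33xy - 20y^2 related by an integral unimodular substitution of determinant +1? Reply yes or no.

D₁ = -191, D₂ = -191
f is negative-definite; reduce −f:
−f: translate: b→-5 (≡31 mod 36), so (18,31,16)→(18,-5,3)
−f: flip: (18,-5,3)→(3,5,18)
−f: translate: b→-1 (≡5 mod 6), so (3,5,18)→(3,-1,16)
−f: reduced (well bottom): (3,-1,16) with a≤c, −a<b≤a
flip sign back: reduced form of f is (-3,1,-16)
g is negative-definite; reduce −g:
−g: translate: b→-1 (≡-33 mod 32), so (16,-33,20)→(16,-1,3)
−g: flip: (16,-1,3)→(3,1,16)
−g: reduced (well bottom): (3,1,16) with a≤c, −a<b≤a
flip sign back: reduced form of g is (-3,-1,-16)
reduced forms (-3, 1, -16) vs (-3, -1, -16) ⇒ inequivalent

no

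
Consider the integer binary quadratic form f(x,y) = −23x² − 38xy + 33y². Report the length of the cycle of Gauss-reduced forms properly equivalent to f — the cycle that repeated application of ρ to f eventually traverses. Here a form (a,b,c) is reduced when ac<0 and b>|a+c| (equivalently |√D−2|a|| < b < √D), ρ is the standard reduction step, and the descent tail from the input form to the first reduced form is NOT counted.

D = 4480, ⌊√D⌋ = 66
descent: ρ → (33,38,-23)  [lands on river]
river: ρ → (-23,54,17)
river: ρ → (17,48,-32)
river: ρ → (-32,16,33)
river: ρ → (33,50,-15)
river: ρ → (-15,40,48)
river: ρ → (48,56,-7)
river: ρ → (-7,56,48)
river: ρ → (48,40,-15)
river: ρ → (-15,50,33)
river: ρ → (33,16,-32)
river: ρ → (-32,48,17)
river: ρ → (17,54,-23)
river: ρ → (-23,38,33)
river: ρ → (33,28,-28)
river: ρ → (-28,28,33)
ρ-cycle length = 16 (tail of 1 descent step not counted)

16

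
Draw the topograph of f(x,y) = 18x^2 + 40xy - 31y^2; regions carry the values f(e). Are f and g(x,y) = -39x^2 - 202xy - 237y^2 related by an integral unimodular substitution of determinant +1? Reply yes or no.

D₁ = 3832, D₂ = 3832
river cycle of f (length 36): (-31, 22, 27), (27, 32, -26), (-26, 20, 33), (33, 46, -13), (-13, 58, 9), (9, 50, -37), (-37, 24, 22), (22, 20, -39), (-39, 58, 3), (3, 56, -58), … (26 more)
river cycle of g (length 36): (-39, 32, 18), (18, 40, -31), (-31, 22, 27), (27, 32, -26), (-26, 20, 33), (33, 46, -13), (-13, 58, 9), (9, 50, -37), (-37, 24, 22), (22, 20, -39), … (26 more)
cycles coincide ⇒ equivalent

yes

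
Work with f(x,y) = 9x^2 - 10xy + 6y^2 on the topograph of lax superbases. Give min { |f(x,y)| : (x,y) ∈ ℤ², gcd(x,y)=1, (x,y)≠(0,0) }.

translate: b→8 (≡-10 mod 18), so (9,-10,6)→(9,8,5)
flip: (9,8,5)→(5,-8,9)
translate: b→2 (≡-8 mod 10), so (5,-8,9)→(5,2,6)
reduced (well bottom): (5,2,6) with a≤c, −a<b≤a
well minimum = a = 5

5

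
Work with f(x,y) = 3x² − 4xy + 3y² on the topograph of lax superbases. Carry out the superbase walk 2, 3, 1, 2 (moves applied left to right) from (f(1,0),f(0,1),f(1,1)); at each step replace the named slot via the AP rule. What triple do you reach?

start (3,3,2) = (f(1,0),f(0,1),f(1,1))
replace slot 2: 2·(3+2) − 3 = 7 → (3,7,2)
replace slot 3: 2·(3+7) − 2 = 18 → (3,7,18)
replace slot 1: 2·(7+18) − 3 = 47 → (47,7,18)
replace slot 2: 2·(47+18) − 7 = 123 → (47,123,18)

47,123,18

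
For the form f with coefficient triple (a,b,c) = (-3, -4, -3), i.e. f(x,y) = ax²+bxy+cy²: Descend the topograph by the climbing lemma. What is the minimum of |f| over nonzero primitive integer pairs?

translate: b→-2 (≡4 mod 6), so (3,4,3)→(3,-2,2)
flip: (3,-2,2)→(2,2,3)
reduced (well bottom): (2,2,3) with a≤c, −a<b≤a
well minimum |f| = |-2| = 2 (negative-definite)

2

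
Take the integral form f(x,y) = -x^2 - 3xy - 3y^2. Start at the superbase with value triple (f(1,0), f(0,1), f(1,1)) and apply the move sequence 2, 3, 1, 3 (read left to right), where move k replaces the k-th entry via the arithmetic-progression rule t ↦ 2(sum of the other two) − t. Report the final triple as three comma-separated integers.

start (-1,-3,-7) = (f(1,0),f(0,1),f(1,1))
replace slot 2: 2·((-1)+(-7)) − (-3) = -13 → (-1,-13,-7)
replace slot 3: 2·((-1)+(-13)) − (-7) = -21 → (-1,-13,-21)
replace slot 1: 2·((-13)+(-21)) − (-1) = -67 → (-67,-13,-21)
replace slot 3: 2·((-67)+(-13)) − (-21) = -139 → (-67,-13,-139)

-67,-13,-139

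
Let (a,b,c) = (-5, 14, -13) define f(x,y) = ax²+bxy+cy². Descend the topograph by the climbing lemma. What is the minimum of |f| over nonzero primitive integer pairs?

translate: b→-4 (≡-14 mod 10), so (5,-14,13)→(5,-4,4)
flip: (5,-4,4)→(4,4,5)
reduced (well bottom): (4,4,5) with a≤c, −a<b≤a
well minimum |f| = |-4| = 4 (negative-definite)

4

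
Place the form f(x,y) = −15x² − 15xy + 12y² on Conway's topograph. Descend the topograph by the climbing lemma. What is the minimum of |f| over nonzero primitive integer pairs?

descent: ρ → (12,15,-15)  [lands on river]
river: ρ → (-15,15,12)
river: ρ → (12,9,-18)
river: ρ → (-18,27,3)
river: ρ → (3,27,-18)
river: ρ → (-18,9,12)
closes: descent 1, river 6
min |a| on river = 3

3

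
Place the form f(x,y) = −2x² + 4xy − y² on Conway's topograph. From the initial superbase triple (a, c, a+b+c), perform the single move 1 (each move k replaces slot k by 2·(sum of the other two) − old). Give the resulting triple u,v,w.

start (-2,-1,1) = (f(1,0),f(0,1),f(1,1))
replace slot 1: 2·((-1)+1) − (-2) = 2 → (2,-1,1)

2,-1,1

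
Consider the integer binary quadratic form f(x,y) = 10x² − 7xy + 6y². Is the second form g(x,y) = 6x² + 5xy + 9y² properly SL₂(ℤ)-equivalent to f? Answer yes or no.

D₁ = -191, D₂ = -191
f: flip: (10,-7,6)→(6,7,10)
f: translate: b→-5 (≡7 mod 12), so (6,7,10)→(6,-5,9)
f: reduced (well bottom): (6,-5,9) with a≤c, −a<b≤a
g: reduced (well bottom): (6,5,9) with a≤c, −a<b≤a
reduced forms (6, -5, 9) vs (6, 5, 9) ⇒ inequivalent

no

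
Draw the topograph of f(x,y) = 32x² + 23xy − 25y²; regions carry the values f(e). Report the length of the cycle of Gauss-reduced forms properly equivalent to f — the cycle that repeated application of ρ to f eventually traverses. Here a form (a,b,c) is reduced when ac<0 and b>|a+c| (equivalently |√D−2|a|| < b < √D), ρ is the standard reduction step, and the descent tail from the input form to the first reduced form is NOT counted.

D = 3729, ⌊√D⌋ = 61
river: ρ → (-25,27,30)
river: ρ → (30,33,-22)
river: ρ → (-22,55,8)
river: ρ → (8,57,-15)
river: ρ → (-15,33,44)
river: ρ → (44,55,-4)
river: ρ → (-4,57,30)
river: ρ → (30,3,-31)
river: ρ → (-31,59,2)
river: ρ → (2,61,-1)
river: ρ → (-1,61,2)
river: ρ → (2,59,-31)
river: ρ → (-31,3,30)
river: ρ → (30,57,-4)
river: ρ → (-4,55,44)
river: ρ → (44,33,-15)
river: ρ → (-15,57,8)
river: ρ → (8,55,-22)
river: ρ → (-22,33,30)
river: ρ → (30,27,-25)
river: ρ → (-25,23,32)
river: ρ → (32,41,-16)
river: ρ → (-16,55,11)
river: ρ → (11,55,-16)
river: ρ → (-16,41,32)
river: ρ → (32,23,-25)
ρ-cycle length = 26 (tail of 0 descent steps not counted)

26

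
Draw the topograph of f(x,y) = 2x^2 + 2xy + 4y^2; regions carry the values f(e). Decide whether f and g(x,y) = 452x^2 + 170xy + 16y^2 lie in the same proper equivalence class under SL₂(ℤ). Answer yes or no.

D₁ = -28, D₂ = -28
f: reduced (well bottom): (2,2,4) with a≤c, −a<b≤a
g: flip: (452,170,16)→(16,-170,452)
g: translate: b→-10 (≡-170 mod 32), so (16,-170,452)→(16,-10,2)
g: flip: (16,-10,2)→(2,10,16)
g: translate: b→2 (≡10 mod 4), so (2,10,16)→(2,2,4)
g: reduced (well bottom): (2,2,4) with a≤c, −a<b≤a
reduced forms (2, 2, 4) vs (2, 2, 4) ⇒ equivalent

yes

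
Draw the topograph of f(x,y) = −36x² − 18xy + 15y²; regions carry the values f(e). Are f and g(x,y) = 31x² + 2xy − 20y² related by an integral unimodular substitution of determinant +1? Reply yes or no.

D₁ = 2484, D₂ = 2484
river cycle of f (length 8): (15, 48, -3), (-3, 48, 15), (15, 42, -12), (-12, 30, 33), (33, 36, -9), (-9, 36, 33), (33, 30, -12), (-12, 42, 15)
river cycle of g (length 10): (-20, 38, 13), (13, 40, -17), (-17, 28, 25), (25, 22, -20), (-20, 18, 27), (27, 36, -11), (-11, 30, 36), (36, 42, -5), (-5, 48, 9), (9, 42, -20)
cycles differ ⇒ inequivalent

no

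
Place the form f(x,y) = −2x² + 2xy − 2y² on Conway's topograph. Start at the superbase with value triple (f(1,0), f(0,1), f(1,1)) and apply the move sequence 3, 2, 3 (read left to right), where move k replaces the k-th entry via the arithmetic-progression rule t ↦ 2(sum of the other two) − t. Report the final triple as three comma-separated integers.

start (-2,-2,-2) = (f(1,0),f(0,1),f(1,1))
replace slot 3: 2·((-2)+(-2)) − (-2) = -6 → (-2,-2,-6)
replace slot 2: 2·((-2)+(-6)) − (-2) = -14 → (-2,-14,-6)
replace slot 3: 2·((-2)+(-14)) − (-6) = -26 → (-2,-14,-26)

-2,-14,-26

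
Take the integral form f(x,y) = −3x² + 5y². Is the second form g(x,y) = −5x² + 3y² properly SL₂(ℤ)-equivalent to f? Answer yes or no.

D₁ = 60, D₂ = 60
river cycle of f (length 2): (-3, 6, 2), (2, 6, -3)
river cycle of g (length 2): (3, 6, -2), (-2, 6, 3)
cycles differ ⇒ inequivalent

no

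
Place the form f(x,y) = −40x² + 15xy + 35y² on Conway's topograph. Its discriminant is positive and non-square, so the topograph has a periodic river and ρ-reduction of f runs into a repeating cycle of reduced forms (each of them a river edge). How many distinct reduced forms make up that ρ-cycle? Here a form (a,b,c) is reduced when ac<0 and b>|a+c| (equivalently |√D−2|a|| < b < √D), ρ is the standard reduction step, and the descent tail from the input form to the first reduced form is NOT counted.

D = 5825, ⌊√D⌋ = 76
river: ρ → (35,55,-20)
river: ρ → (-20,65,20)
river: ρ → (20,55,-35)
river: ρ → (-35,15,40)
river: ρ → (40,65,-10)
river: ρ → (-10,75,5)
river: ρ → (5,75,-10)
river: ρ → (-10,65,40)
river: ρ → (40,15,-35)
river: ρ → (-35,55,20)
river: ρ → (20,65,-20)
river: ρ → (-20,55,35)
river: ρ → (35,15,-40)
river: ρ → (-40,65,10)
river: ρ → (10,75,-5)
river: ρ → (-5,75,10)
river: ρ → (10,65,-40)
river: ρ → (-40,15,35)
ρ-cycle length = 18 (tail of 0 descent steps not counted)

18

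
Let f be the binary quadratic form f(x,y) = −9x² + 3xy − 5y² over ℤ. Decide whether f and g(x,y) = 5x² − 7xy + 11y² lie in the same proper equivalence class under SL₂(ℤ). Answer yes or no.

D₁ = -171, D₂ = -171
f is negative-definite; reduce −f:
−f: flip: (9,-3,5)→(5,3,9)
−f: reduced (well bottom): (5,3,9) with a≤c, −a<b≤a
flip sign back: reduced form of f is (-5,-3,-9)
g: translate: b→3 (≡-7 mod 10), so (5,-7,11)→(5,3,9)
g: reduced (well bottom): (5,3,9) with a≤c, −a<b≤a
reduced forms (-5, -3, -9) vs (5, 3, 9) ⇒ inequivalent

no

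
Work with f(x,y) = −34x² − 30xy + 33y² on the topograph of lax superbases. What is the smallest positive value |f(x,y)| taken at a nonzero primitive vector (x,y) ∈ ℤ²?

descent: ρ → (33,30,-34)  [lands on river]
river: ρ → (-34,38,29)
river: ρ → (29,20,-43)
river: ρ → (-43,66,6)
river: ρ → (6,66,-43)
river: ρ → (-43,20,29)
river: ρ → (29,38,-34)
river: ρ → (-34,30,33)
river: ρ → (33,36,-31)
river: ρ → (-31,26,38)
river: ρ → (38,50,-19)
river: ρ → (-19,64,17)
river: ρ → (17,72,-3)
river: ρ → (-3,72,17)
river: ρ → (17,64,-19)
river: ρ → (-19,50,38)
river: ρ → (38,26,-31)
river: ρ → (-31,36,33)
closes: descent 1, river 18
min |a| on river = 3

3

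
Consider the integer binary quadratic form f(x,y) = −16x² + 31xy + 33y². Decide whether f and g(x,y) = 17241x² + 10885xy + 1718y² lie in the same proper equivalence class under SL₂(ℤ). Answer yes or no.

D₁ = 3073, D₂ = 3073
river cycle of f (length 60): (33, 35, -14), (-14, 49, 12), (12, 47, -18), (-18, 25, 34), (34, 43, -9), (-9, 47, 24), (24, 49, -7), (-7, 49, 24), (24, 47, -9), (-9, 43, 34), … (50 more)
river cycle of g (length 60): (-16, 31, 33), (33, 35, -14), (-14, 49, 12), (12, 47, -18), (-18, 25, 34), (34, 43, -9), (-9, 47, 24), (24, 49, -7), (-7, 49, 24), (24, 47, -9), … (50 more)
cycles coincide ⇒ equivalent

yes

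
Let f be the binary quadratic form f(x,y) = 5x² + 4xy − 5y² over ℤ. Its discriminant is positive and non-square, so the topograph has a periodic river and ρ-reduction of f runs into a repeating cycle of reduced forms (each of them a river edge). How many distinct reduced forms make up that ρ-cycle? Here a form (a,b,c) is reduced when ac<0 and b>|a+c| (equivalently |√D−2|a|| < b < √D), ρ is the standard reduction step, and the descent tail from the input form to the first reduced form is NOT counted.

D = 116, ⌊√D⌋ = 10
river: ρ → (-5,6,4)
river: ρ → (4,10,-1)
river: ρ → (-1,10,4)
river: ρ → (4,6,-5)
river: ρ → (-5,4,5)
river: ρ → (5,6,-4)
river: ρ → (-4,10,1)
river: ρ → (1,10,-4)
river: ρ → (-4,6,5)
river: ρ → (5,4,-5)
ρ-cycle length = 10 (tail of 0 descent steps not counted)

10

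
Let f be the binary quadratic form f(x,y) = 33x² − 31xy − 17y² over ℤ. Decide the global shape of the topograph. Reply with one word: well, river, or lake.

D = b²−4ac = (-31)² − 4·33·(-17) = 3205
D > 0 non-square ⇒ indefinite ⇒ periodic river

river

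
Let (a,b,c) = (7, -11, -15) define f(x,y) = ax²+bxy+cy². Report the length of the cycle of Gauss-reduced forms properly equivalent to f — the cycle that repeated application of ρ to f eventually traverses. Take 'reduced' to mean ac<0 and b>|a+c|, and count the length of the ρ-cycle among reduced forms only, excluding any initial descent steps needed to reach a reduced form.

D = 541, ⌊√D⌋ = 23
descent: ρ → (-15,11,7)  [lands on river]
river: ρ → (7,17,-9)
river: ρ → (-9,19,5)
river: ρ → (5,21,-5)
river: ρ → (-5,19,9)
river: ρ → (9,17,-7)
river: ρ → (-7,11,15)
river: ρ → (15,19,-3)
river: ρ → (-3,23,1)
river: ρ → (1,23,-3)
river: ρ → (-3,19,15)
river: ρ → (15,11,-7)
river: ρ → (-7,17,9)
river: ρ → (9,19,-5)
river: ρ → (-5,21,5)
river: ρ → (5,19,-9)
river: ρ → (-9,17,7)
river: ρ → (7,11,-15)
river: ρ → (-15,19,3)
river: ρ → (3,23,-1)
river: ρ → (-1,23,3)
river: ρ → (3,19,-15)
ρ-cycle length = 22 (tail of 1 descent step not counted)

22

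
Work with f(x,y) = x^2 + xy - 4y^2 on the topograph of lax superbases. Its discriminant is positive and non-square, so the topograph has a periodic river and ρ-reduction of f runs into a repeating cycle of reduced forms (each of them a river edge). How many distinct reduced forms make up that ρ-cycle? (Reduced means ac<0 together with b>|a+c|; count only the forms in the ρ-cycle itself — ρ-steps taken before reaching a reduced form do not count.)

D = 17, ⌊√D⌋ = 4
descent: ρ → (-4,-1,1)
descent: ρ → (1,3,-2)  [lands on river]
river: ρ → (-2,1,2)
river: ρ → (2,3,-1)
river: ρ → (-1,3,2)
river: ρ → (2,1,-2)
river: ρ → (-2,3,1)
ρ-cycle length = 6 (tail of 2 descent steps not counted)

6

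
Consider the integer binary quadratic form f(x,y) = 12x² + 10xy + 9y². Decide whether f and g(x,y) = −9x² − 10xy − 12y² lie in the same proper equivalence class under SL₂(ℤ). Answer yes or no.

D₁ = -332, D₂ = -332
f: flip: (12,10,9)→(9,-10,12)
f: translate: b→8 (≡-10 mod 18), so (9,-10,12)→(9,8,11)
f: reduced (well bottom): (9,8,11) with a≤c, −a<b≤a
g is negative-definite; reduce −g:
−g: translate: b→-8 (≡10 mod 18), so (9,10,12)→(9,-8,11)
−g: reduced (well bottom): (9,-8,11) with a≤c, −a<b≤a
flip sign back: reduced form of g is (-9,8,-11)
reduced forms (9, 8, 11) vs (-9, 8, -11) ⇒ inequivalent

no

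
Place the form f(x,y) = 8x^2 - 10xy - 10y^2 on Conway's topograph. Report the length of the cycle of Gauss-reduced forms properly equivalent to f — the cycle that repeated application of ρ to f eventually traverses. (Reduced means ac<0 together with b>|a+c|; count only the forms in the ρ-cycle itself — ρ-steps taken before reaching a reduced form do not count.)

D = 420, ⌊√D⌋ = 20
descent: ρ → (-10,10,8)  [lands on river]
river: ρ → (8,6,-12)
river: ρ → (-12,18,2)
river: ρ → (2,18,-12)
river: ρ → (-12,6,8)
river: ρ → (8,10,-10)
ρ-cycle length = 6 (tail of 1 descent step not counted)

6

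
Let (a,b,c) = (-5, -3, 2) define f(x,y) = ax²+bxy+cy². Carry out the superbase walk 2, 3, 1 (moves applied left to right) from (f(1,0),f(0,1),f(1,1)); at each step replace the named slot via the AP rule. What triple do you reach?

start (-5,2,-6) = (f(1,0),f(0,1),f(1,1))
replace slot 2: 2·((-5)+(-6)) − 2 = -24 → (-5,-24,-6)
replace slot 3: 2·((-5)+(-24)) − (-6) = -52 → (-5,-24,-52)
replace slot 1: 2·((-24)+(-52)) − (-5) = -147 → (-147,-24,-52)

-147,-24,-52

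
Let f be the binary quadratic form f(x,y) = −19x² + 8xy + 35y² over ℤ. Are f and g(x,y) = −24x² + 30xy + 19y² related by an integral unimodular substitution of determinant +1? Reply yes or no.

D₁ = 2724, D₂ = 2724
river cycle of f (length 24): (-19, 46, 8), (8, 50, -7), (-7, 48, 15), (15, 42, -16), (-16, 22, 35), (35, 48, -3), (-3, 48, 35), (35, 22, -16), (-16, 42, 15), (15, 48, -7), … (14 more)
river cycle of g (length 24): (19, 46, -8), (-8, 50, 7), (7, 48, -15), (-15, 42, 16), (16, 22, -35), (-35, 48, 3), (3, 48, -35), (-35, 22, 16), (16, 42, -15), (-15, 48, 7), … (14 more)
cycles differ ⇒ inequivalent

no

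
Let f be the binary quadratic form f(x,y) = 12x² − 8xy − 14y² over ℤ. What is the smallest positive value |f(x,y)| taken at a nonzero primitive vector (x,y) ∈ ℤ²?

descent: ρ → (-14,8,12)  [lands on river]
river: ρ → (12,16,-10)
river: ρ → (-10,24,4)
river: ρ → (4,24,-10)
river: ρ → (-10,16,12)
river: ρ → (12,8,-14)
river: ρ → (-14,20,6)
river: ρ → (6,16,-20)
river: ρ → (-20,24,2)
river: ρ → (2,24,-20)
river: ρ → (-20,16,6)
river: ρ → (6,20,-14)
closes: descent 1, river 12
min |a| on river = 2

2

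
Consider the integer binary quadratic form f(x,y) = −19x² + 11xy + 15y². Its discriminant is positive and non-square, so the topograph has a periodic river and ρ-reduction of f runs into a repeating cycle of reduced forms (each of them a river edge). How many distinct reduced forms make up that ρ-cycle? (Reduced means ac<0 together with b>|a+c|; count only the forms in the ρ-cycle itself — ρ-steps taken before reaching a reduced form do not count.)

D = 1261, ⌊√D⌋ = 35
river: ρ → (15,19,-15)
river: ρ → (-15,11,19)
river: ρ → (19,27,-7)
river: ρ → (-7,29,15)
river: ρ → (15,31,-5)
river: ρ → (-5,29,21)
river: ρ → (21,13,-13)
river: ρ → (-13,13,21)
river: ρ → (21,29,-5)
river: ρ → (-5,31,15)
river: ρ → (15,29,-7)
river: ρ → (-7,27,19)
river: ρ → (19,11,-15)
river: ρ → (-15,19,15)
river: ρ → (15,11,-19)
river: ρ → (-19,27,7)
river: ρ → (7,29,-15)
river: ρ → (-15,31,5)
river: ρ → (5,29,-21)
river: ρ → (-21,13,13)
river: ρ → (13,13,-21)
river: ρ → (-21,29,5)
river: ρ → (5,31,-15)
river: ρ → (-15,29,7)
river: ρ → (7,27,-19)
river: ρ → (-19,11,15)
ρ-cycle length = 26 (tail of 0 descent steps not counted)

26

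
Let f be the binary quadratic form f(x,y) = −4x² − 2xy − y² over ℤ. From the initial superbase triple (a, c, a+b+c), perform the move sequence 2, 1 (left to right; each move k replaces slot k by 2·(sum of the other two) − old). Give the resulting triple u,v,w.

start (-4,-1,-7) = (f(1,0),f(0,1),f(1,1))
replace slot 2: 2·((-4)+(-7)) − (-1) = -21 → (-4,-21,-7)
replace slot 1: 2·((-21)+(-7)) − (-4) = -52 → (-52,-21,-7)

-52,-21,-7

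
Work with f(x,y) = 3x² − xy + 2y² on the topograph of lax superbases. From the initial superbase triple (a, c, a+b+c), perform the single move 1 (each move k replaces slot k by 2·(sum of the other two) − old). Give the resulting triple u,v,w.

start (3,2,4) = (f(1,0),f(0,1),f(1,1))
replace slot 1: 2·(2+4) − 3 = 9 → (9,2,4)

9,2,4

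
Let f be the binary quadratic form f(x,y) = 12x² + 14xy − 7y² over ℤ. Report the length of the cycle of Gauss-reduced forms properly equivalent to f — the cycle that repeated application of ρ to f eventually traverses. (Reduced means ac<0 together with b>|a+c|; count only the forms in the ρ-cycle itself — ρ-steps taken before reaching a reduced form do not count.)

D = 532, ⌊√D⌋ = 23
river: ρ → (-7,14,12)
river: ρ → (12,10,-9)
river: ρ → (-9,8,13)
river: ρ → (13,18,-4)
river: ρ → (-4,22,3)
river: ρ → (3,20,-11)
river: ρ → (-11,2,12)
river: ρ → (12,22,-1)
river: ρ → (-1,22,12)
river: ρ → (12,2,-11)
river: ρ → (-11,20,3)
river: ρ → (3,22,-4)
river: ρ → (-4,18,13)
river: ρ → (13,8,-9)
river: ρ → (-9,10,12)
river: ρ → (12,14,-7)
ρ-cycle length = 16 (tail of 0 descent steps not counted)

16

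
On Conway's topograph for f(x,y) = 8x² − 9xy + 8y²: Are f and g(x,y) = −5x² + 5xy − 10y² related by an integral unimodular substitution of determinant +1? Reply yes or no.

D₁ = -175, D₂ = -175
f: translate: b→7 (≡-9 mod 16), so (8,-9,8)→(8,7,7)
f: flip: (8,7,7)→(7,-7,8)
f: translate: b→7 (≡-7 mod 14), so (7,-7,8)→(7,7,8)
f: reduced (well bottom): (7,7,8) with a≤c, −a<b≤a
g is negative-definite; reduce −g:
−g: translate: b→5 (≡-5 mod 10), so (5,-5,10)→(5,5,10)
−g: reduced (well bottom): (5,5,10) with a≤c, −a<b≤a
flip sign back: reduced form of g is (-5,-5,-10)
reduced forms (7, 7, 8) vs (-5, -5, -10) ⇒ inequivalent

no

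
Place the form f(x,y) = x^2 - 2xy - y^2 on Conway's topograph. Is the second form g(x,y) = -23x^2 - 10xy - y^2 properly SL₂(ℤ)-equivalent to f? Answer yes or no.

D₁ = 8, D₂ = 8
river cycle of f (length 2): (-1, 2, 1), (1, 2, -1)
river cycle of g (length 2): (-1, 2, 1), (1, 2, -1)
cycles coincide ⇒ equivalent

yes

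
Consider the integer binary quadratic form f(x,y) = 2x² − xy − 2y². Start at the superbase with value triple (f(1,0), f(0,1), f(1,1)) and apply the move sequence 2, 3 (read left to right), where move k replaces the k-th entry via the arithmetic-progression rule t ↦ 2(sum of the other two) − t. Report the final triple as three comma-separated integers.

start (2,-2,-1) = (f(1,0),f(0,1),f(1,1))
replace slot 2: 2·(2+(-1)) − (-2) = 4 → (2,4,-1)
replace slot 3: 2·(2+4) − (-1) = 13 → (2,4,13)

2,4,13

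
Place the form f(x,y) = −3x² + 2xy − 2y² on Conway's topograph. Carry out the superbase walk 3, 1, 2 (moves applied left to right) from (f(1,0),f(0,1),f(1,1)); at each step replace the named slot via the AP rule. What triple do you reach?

start (-3,-2,-3) = (f(1,0),f(0,1),f(1,1))
replace slot 3: 2·((-3)+(-2)) − (-3) = -7 → (-3,-2,-7)
replace slot 1: 2·((-2)+(-7)) − (-3) = -15 → (-15,-2,-7)
replace slot 2: 2·((-15)+(-7)) − (-2) = -42 → (-15,-42,-7)

-15,-42,-7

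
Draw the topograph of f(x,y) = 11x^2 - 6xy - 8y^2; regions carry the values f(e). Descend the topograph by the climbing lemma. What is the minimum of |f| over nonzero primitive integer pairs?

descent: ρ → (-8,6,11)  [lands on river]
river: ρ → (11,16,-3)
river: ρ → (-3,14,16)
river: ρ → (16,18,-1)
river: ρ → (-1,18,16)
river: ρ → (16,14,-3)
river: ρ → (-3,16,11)
river: ρ → (11,6,-8)
river: ρ → (-8,10,9)
river: ρ → (9,8,-9)
river: ρ → (-9,10,8)
river: ρ → (8,6,-11)
river: ρ → (-11,16,3)
river: ρ → (3,14,-16)
river: ρ → (-16,18,1)
river: ρ → (1,18,-16)
river: ρ → (-16,14,3)
river: ρ → (3,16,-11)
river: ρ → (-11,6,8)
river: ρ → (8,10,-9)
river: ρ → (-9,8,9)
river: ρ → (9,10,-8)
closes: descent 1, river 22
min |a| on river = 1

1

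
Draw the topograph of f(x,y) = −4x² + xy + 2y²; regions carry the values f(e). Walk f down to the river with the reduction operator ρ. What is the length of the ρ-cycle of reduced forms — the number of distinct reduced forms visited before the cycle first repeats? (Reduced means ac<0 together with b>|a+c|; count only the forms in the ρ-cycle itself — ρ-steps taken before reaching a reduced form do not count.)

D = 33, ⌊√D⌋ = 5
descent: ρ → (2,3,-3)  [lands on river]
river: ρ → (-3,3,2)
river: ρ → (2,5,-1)
river: ρ → (-1,5,2)
ρ-cycle length = 4 (tail of 1 descent step not counted)

4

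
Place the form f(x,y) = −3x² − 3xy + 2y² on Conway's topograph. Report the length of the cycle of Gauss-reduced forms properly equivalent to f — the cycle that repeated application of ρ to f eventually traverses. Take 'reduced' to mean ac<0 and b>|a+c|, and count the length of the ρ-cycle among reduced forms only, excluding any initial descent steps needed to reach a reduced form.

D = 33, ⌊√D⌋ = 5
descent: ρ → (2,3,-3)  [lands on river]
river: ρ → (-3,3,2)
river: ρ → (2,5,-1)
river: ρ → (-1,5,2)
ρ-cycle length = 4 (tail of 1 descent step not counted)

4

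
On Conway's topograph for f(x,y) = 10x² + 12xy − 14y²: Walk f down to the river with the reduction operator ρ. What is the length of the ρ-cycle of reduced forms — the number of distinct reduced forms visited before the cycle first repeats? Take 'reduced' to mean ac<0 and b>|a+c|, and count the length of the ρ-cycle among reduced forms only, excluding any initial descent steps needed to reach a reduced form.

D = 704, ⌊√D⌋ = 26
river: ρ → (-14,16,8)
river: ρ → (8,16,-14)
river: ρ → (-14,12,10)
river: ρ → (10,8,-16)
river: ρ → (-16,24,2)
river: ρ → (2,24,-16)
river: ρ → (-16,8,10)
river: ρ → (10,12,-14)
ρ-cycle length = 8 (tail of 0 descent steps not counted)

8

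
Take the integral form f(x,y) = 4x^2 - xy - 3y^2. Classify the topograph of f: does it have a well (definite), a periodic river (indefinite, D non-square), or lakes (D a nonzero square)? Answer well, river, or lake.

D = b²−4ac = (-1)² − 4·4·(-3) = 49
D = 7² is a perfect square ⇒ form factors over ℤ ⇒ lakes

lake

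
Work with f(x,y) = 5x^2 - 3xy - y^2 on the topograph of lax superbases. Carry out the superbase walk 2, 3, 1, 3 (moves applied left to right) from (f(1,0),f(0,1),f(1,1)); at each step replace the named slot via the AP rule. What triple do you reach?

start (5,-1,1) = (f(1,0),f(0,1),f(1,1))
replace slot 2: 2·(5+1) − (-1) = 13 → (5,13,1)
replace slot 3: 2·(5+13) − 1 = 35 → (5,13,35)
replace slot 1: 2·(13+35) − 5 = 91 → (91,13,35)
replace slot 3: 2·(91+13) − 35 = 173 → (91,13,173)

91,13,173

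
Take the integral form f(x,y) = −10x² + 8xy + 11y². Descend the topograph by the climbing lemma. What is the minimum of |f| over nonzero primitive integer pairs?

river: ρ → (11,14,-7)
river: ρ → (-7,14,11)
river: ρ → (11,8,-10)
river: ρ → (-10,12,9)
river: ρ → (9,6,-13)
river: ρ → (-13,20,2)
river: ρ → (2,20,-13)
river: ρ → (-13,6,9)
river: ρ → (9,12,-10)
river: ρ → (-10,8,11)
closes: descent 0, river 10
min |a| on river = 2

2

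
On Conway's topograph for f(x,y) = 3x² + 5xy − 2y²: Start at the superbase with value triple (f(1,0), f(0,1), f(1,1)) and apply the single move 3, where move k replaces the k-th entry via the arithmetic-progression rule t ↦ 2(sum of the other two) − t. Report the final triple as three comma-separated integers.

start (3,-2,6) = (f(1,0),f(0,1),f(1,1))
replace slot 3: 2·(3+(-2)) − 6 = -4 → (3,-2,-4)

3,-2,-4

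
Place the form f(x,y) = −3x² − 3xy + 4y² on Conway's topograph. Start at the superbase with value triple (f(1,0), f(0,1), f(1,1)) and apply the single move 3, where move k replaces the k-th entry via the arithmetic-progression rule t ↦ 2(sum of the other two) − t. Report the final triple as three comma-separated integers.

start (-3,4,-2) = (f(1,0),f(0,1),f(1,1))
replace slot 3: 2·((-3)+4) − (-2) = 4 → (-3,4,4)

-3,4,4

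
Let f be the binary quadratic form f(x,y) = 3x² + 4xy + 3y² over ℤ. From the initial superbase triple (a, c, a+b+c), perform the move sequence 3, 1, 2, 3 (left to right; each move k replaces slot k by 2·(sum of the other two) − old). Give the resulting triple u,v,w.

start (3,3,10) = (f(1,0),f(0,1),f(1,1))
replace slot 3: 2·(3+3) − 10 = 2 → (3,3,2)
replace slot 1: 2·(3+2) − 3 = 7 → (7,3,2)
replace slot 2: 2·(7+2) − 3 = 15 → (7,15,2)
replace slot 3: 2·(7+15) − 2 = 42 → (7,15,42)

7,15,42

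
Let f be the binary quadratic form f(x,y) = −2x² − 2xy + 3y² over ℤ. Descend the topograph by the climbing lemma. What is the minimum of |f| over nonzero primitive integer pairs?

descent: ρ → (3,2,-2)  [lands on river]
river: ρ → (-2,2,3)
river: ρ → (3,4,-1)
river: ρ → (-1,4,3)
closes: descent 1, river 4
min |a| on river = 1

1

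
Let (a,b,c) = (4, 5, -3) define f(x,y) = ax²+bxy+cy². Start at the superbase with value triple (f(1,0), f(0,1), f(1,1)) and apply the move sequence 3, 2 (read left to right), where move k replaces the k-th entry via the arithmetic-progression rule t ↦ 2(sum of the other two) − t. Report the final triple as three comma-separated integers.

start (4,-3,6) = (f(1,0),f(0,1),f(1,1))
replace slot 3: 2·(4+(-3)) − 6 = -4 → (4,-3,-4)
replace slot 2: 2·(4+(-4)) − (-3) = 3 → (4,3,-4)

4,3,-4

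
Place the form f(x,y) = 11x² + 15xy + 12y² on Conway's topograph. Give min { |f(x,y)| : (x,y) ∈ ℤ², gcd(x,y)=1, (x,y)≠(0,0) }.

translate: b→-7 (≡15 mod 22), so (11,15,12)→(11,-7,8)
flip: (11,-7,8)→(8,7,11)
reduced (well bottom): (8,7,11) with a≤c, −a<b≤a
well minimum = a = 8

8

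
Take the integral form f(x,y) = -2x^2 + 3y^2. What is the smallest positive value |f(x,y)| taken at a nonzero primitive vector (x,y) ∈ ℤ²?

descent: ρ → (3,0,-2)
descent: ρ → (-2,4,1)  [lands on river]
river: ρ → (1,4,-2)
closes: descent 2, river 2
min |a| on river = 1

1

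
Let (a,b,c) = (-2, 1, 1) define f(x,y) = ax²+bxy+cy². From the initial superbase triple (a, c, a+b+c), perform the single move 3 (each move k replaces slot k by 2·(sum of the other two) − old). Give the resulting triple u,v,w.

start (-2,1,0) = (f(1,0),f(0,1),f(1,1))
replace slot 3: 2·((-2)+1) − 0 = -2 → (-2,1,-2)

-2,1,-2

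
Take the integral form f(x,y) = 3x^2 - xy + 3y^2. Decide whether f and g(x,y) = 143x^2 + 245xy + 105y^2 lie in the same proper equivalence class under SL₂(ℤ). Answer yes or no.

D₁ = -35, D₂ = -35
f: flip: (3,-1,3)→(3,1,3)
f: reduced (well bottom): (3,1,3) with a≤c, −a<b≤a
g: translate: b→-41 (≡245 mod 286), so (143,245,105)→(143,-41,3)
g: flip: (143,-41,3)→(3,41,143)
g: translate: b→-1 (≡41 mod 6), so (3,41,143)→(3,-1,3)
g: flip: (3,-1,3)→(3,1,3)
g: reduced (well bottom): (3,1,3) with a≤c, −a<b≤a
reduced forms (3, 1, 3) vs (3, 1, 3) ⇒ equivalent

yes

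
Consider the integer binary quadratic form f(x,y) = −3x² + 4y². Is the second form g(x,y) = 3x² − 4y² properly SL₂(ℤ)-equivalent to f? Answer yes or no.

D₁ = 48, D₂ = 48
river cycle of f (length 2): (-3, 6, 1), (1, 6, -3)
river cycle of g (length 2): (3, 6, -1), (-1, 6, 3)
cycles differ ⇒ inequivalent

no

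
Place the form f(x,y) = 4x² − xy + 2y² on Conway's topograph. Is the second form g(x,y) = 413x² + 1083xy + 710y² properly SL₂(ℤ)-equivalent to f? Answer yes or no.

D₁ = -31, D₂ = -31
f: flip: (4,-1,2)→(2,1,4)
f: reduced (well bottom): (2,1,4) with a≤c, −a<b≤a
g: translate: b→257 (≡1083 mod 826), so (413,1083,710)→(413,257,40)
g: flip: (413,257,40)→(40,-257,413)
g: translate: b→-17 (≡-257 mod 80), so (40,-257,413)→(40,-17,2)
g: flip: (40,-17,2)→(2,17,40)
g: translate: b→1 (≡17 mod 4), so (2,17,40)→(2,1,4)
g: reduced (well bottom): (2,1,4) with a≤c, −a<b≤a
reduced forms (2, 1, 4) vs (2, 1, 4) ⇒ equivalent

yes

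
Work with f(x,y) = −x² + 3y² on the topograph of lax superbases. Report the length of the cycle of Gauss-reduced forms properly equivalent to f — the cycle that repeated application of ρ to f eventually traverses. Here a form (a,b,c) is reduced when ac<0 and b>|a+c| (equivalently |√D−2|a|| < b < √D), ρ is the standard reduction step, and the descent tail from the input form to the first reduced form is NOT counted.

D = 12, ⌊√D⌋ = 3
descent: ρ → (3,0,-1)
descent: ρ → (-1,2,2)  [lands on river]
river: ρ → (2,2,-1)
ρ-cycle length = 2 (tail of 2 descent steps not counted)

2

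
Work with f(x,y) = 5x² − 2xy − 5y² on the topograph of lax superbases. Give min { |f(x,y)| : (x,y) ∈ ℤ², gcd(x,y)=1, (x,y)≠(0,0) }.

descent: ρ → (-5,2,5)  [lands on river]
river: ρ → (5,8,-2)
river: ρ → (-2,8,5)
river: ρ → (5,2,-5)
river: ρ → (-5,8,2)
river: ρ → (2,8,-5)
closes: descent 1, river 6
min |a| on river = 2

2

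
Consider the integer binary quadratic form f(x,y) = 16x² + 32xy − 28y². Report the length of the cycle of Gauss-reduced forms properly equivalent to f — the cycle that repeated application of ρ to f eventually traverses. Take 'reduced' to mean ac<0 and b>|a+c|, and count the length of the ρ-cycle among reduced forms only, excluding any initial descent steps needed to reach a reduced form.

D = 2816, ⌊√D⌋ = 53
river: ρ → (-28,24,20)
river: ρ → (20,16,-32)
river: ρ → (-32,48,4)
river: ρ → (4,48,-32)
river: ρ → (-32,16,20)
river: ρ → (20,24,-28)
river: ρ → (-28,32,16)
river: ρ → (16,32,-28)
ρ-cycle length = 8 (tail of 0 descent steps not counted)

8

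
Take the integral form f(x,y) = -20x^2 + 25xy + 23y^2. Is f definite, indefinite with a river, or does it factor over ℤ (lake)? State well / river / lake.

D = b²−4ac = 25² − 4·(-20)·23 = 2465
D > 0 non-square ⇒ indefinite ⇒ periodic river

river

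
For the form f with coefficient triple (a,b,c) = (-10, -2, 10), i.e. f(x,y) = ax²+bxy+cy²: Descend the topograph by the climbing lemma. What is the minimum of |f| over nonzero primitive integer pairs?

descent: ρ → (10,2,-10)  [lands on river]
river: ρ → (-10,18,2)
river: ρ → (2,18,-10)
river: ρ → (-10,2,10)
river: ρ → (10,18,-2)
river: ρ → (-2,18,10)
closes: descent 1, river 6
min |a| on river = 2

2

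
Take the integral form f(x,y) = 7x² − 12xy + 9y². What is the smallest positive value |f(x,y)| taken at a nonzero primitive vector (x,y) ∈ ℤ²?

translate: b→2 (≡-12 mod 14), so (7,-12,9)→(7,2,4)
flip: (7,2,4)→(4,-2,7)
reduced (well bottom): (4,-2,7) with a≤c, −a<b≤a
well minimum = a = 4

4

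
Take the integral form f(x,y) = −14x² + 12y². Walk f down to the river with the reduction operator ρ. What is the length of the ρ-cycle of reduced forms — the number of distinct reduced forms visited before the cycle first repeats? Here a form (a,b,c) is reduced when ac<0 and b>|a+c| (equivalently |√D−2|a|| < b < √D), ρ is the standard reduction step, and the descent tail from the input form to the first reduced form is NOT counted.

D = 672, ⌊√D⌋ = 25
descent: ρ → (12,24,-2)  [lands on river]
river: ρ → (-2,24,12)
ρ-cycle length = 2 (tail of 1 descent step not counted)

2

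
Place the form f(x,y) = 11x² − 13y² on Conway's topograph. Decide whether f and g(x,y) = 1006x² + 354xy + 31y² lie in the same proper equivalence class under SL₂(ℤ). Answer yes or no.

D₁ = 572, D₂ = 572
river cycle of f (length 2): (11, 22, -2), (-2, 22, 11)
river cycle of g (length 2): (-2, 22, 11), (11, 22, -2)
cycles coincide ⇒ equivalent

yes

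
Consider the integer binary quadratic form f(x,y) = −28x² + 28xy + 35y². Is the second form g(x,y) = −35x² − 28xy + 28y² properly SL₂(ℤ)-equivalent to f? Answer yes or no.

D₁ = 4704, D₂ = 4704
river cycle of f (length 4): (35, 42, -21), (-21, 42, 35), (35, 28, -28), (-28, 28, 35)
river cycle of g (length 4): (28, 28, -35), (-35, 42, 21), (21, 42, -35), (-35, 28, 28)
cycles differ ⇒ inequivalent

no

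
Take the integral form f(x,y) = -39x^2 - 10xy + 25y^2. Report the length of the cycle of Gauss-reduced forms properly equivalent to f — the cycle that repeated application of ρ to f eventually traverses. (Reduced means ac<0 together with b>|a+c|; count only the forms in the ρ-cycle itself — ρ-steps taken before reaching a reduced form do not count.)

D = 4000, ⌊√D⌋ = 63
descent: ρ → (25,60,-4)  [lands on river]
river: ρ → (-4,60,25)
river: ρ → (25,40,-24)
river: ρ → (-24,56,9)
river: ρ → (9,52,-36)
river: ρ → (-36,20,25)
river: ρ → (25,30,-31)
river: ρ → (-31,32,24)
river: ρ → (24,16,-39)
river: ρ → (-39,62,1)
river: ρ → (1,62,-39)
river: ρ → (-39,16,24)
river: ρ → (24,32,-31)
river: ρ → (-31,30,25)
river: ρ → (25,20,-36)
river: ρ → (-36,52,9)
river: ρ → (9,56,-24)
river: ρ → (-24,40,25)
ρ-cycle length = 18 (tail of 1 descent step not counted)

18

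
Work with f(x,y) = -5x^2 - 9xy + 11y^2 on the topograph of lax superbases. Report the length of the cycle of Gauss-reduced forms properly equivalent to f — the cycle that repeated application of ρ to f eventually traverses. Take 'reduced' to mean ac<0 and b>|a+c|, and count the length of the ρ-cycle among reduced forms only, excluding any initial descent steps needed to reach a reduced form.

D = 301, ⌊√D⌋ = 17
descent: ρ → (11,9,-5)  [lands on river]
river: ρ → (-5,11,9)
river: ρ → (9,7,-7)
river: ρ → (-7,7,9)
river: ρ → (9,11,-5)
river: ρ → (-5,9,11)
river: ρ → (11,13,-3)
river: ρ → (-3,17,1)
river: ρ → (1,17,-3)
river: ρ → (-3,13,11)
ρ-cycle length = 10 (tail of 1 descent step not counted)

10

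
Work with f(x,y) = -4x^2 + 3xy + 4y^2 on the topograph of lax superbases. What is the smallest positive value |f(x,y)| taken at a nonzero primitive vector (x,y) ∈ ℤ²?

river: ρ → (4,5,-3)
river: ρ → (-3,7,2)
river: ρ → (2,5,-6)
river: ρ → (-6,7,1)
river: ρ → (1,7,-6)
river: ρ → (-6,5,2)
river: ρ → (2,7,-3)
river: ρ → (-3,5,4)
river: ρ → (4,3,-4)
river: ρ → (-4,5,3)
river: ρ → (3,7,-2)
river: ρ → (-2,5,6)
river: ρ → (6,7,-1)
river: ρ → (-1,7,6)
river: ρ → (6,5,-2)
river: ρ → (-2,7,3)
river: ρ → (3,5,-4)
river: ρ → (-4,3,4)
closes: descent 0, river 18
min |a| on river = 1

1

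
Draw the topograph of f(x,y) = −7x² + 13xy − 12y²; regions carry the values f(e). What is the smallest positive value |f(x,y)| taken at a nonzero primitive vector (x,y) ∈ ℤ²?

translate: b→1 (≡-13 mod 14), so (7,-13,12)→(7,1,6)
flip: (7,1,6)→(6,-1,7)
reduced (well bottom): (6,-1,7) with a≤c, −a<b≤a
well minimum |f| = |-6| = 6 (negative-definite)

6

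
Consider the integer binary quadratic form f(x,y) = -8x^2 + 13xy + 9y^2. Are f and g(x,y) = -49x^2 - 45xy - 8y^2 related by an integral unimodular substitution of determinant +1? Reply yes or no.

D₁ = 457, D₂ = 457
river cycle of f (length 46): (9, 5, -12), (-12, 19, 2), (2, 21, -2), (-2, 19, 12), (12, 5, -9), (-9, 13, 8), (8, 19, -3), (-3, 17, 14), (14, 11, -6), (-6, 13, 12), … (36 more)
river cycle of g (length 46): (-8, 13, 9), (9, 5, -12), (-12, 19, 2), (2, 21, -2), (-2, 19, 12), (12, 5, -9), (-9, 13, 8), (8, 19, -3), (-3, 17, 14), (14, 11, -6), … (36 more)
cycles coincide ⇒ equivalent

yes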